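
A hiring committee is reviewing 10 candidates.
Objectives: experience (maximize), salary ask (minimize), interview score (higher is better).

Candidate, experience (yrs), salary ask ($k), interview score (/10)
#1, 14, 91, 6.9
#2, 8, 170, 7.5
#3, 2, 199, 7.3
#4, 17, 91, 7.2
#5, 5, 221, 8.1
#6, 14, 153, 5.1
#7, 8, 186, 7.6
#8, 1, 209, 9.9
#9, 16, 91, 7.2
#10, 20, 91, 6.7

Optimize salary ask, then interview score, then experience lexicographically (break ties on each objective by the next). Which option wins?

#4

First minimize salary ask: best is 91, kept {#1, #4, #9, #10}.
Then maximize interview score: best is 7.2, kept {#4, #9}.
Then maximize experience: best is 17, kept {#4}.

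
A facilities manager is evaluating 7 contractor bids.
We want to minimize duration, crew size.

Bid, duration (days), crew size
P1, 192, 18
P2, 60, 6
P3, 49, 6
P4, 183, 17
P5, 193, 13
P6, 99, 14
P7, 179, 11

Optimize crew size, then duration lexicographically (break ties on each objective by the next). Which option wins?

P3

First minimize crew size: best is 6, kept {P2, P3}.
Then minimize duration: best is 49, kept {P3}.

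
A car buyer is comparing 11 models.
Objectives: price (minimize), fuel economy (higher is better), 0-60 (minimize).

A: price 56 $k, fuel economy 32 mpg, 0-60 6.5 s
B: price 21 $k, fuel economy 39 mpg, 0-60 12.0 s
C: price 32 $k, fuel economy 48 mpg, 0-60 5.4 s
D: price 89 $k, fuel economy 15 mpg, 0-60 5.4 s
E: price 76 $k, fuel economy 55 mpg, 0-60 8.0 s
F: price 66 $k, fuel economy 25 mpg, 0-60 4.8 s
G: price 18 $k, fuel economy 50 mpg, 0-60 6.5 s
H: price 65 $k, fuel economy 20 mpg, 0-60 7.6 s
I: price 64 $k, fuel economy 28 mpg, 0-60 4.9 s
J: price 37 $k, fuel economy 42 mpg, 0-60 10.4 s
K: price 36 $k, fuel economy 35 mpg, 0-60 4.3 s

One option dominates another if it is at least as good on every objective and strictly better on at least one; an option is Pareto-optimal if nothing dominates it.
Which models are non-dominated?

A: dominated by C (price 32≤56, fuel economy 48≥32, 0-60 5.4≤6.5).
B: dominated by G (price 18≤21, fuel economy 50≥39, 0-60 6.5≤12.0).
C: not dominated.
D: dominated by C (price 32≤89, fuel economy 48≥15, 0-60 5.4≤5.4).
E: not dominated (best fuel economy).
F: dominated by K (price 36≤66, fuel economy 35≥25, 0-60 4.3≤4.8).
G: not dominated (best price).
H: dominated by A (price 56≤65, fuel economy 32≥20, 0-60 6.5≤7.6).
I: dominated by K (price 36≤64, fuel economy 35≥28, 0-60 4.3≤4.9).
J: dominated by C (price 32≤37, fuel economy 48≥42, 0-60 5.4≤10.4).
K: not dominated (best 0-60).

C, E, G, K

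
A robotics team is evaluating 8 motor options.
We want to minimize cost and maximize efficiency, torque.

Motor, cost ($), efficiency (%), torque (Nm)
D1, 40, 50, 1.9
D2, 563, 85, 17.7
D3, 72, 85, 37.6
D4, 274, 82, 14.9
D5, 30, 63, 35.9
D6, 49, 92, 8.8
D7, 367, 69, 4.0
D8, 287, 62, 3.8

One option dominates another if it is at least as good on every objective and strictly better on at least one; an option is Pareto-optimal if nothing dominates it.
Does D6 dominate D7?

D6 vs D7: cost 49≤367, efficiency 92≥69, torque 8.8≥4.0 — D6 is at least as good on every objective with at least one strict improvement.

Yes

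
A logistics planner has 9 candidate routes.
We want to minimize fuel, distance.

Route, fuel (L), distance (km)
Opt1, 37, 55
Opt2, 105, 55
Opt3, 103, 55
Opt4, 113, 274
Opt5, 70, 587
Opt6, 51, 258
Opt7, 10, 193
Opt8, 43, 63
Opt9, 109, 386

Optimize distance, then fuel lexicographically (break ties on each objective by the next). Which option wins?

Opt1

First minimize distance: best is 55, kept {Opt1, Opt2, Opt3}.
Then minimize fuel: best is 37, kept {Opt1}.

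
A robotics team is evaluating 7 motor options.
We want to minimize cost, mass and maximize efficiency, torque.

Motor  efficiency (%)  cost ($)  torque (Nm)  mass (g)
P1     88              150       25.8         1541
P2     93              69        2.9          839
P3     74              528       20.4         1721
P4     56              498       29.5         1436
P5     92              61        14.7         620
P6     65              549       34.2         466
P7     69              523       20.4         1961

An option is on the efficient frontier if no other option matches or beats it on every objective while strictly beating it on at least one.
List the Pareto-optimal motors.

P1: not dominated.
P2: not dominated (best efficiency).
P3: dominated by P1 (efficiency 88≥74, cost 150≤528, torque 25.8≥20.4, mass 1541≤1721).
P4: not dominated.
P5: not dominated (best cost).
P6: not dominated (best torque).
P7: dominated by P1 (efficiency 88≥69, cost 150≤523, torque 25.8≥20.4, mass 1541≤1961).

P1, P2, P4, P5, P6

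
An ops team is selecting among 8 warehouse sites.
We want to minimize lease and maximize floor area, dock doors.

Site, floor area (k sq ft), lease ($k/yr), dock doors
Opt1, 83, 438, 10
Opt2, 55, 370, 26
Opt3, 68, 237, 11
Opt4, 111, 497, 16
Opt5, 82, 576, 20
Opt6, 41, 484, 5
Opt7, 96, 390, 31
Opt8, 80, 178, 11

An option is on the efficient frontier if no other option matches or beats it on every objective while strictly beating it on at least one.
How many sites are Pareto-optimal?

Opt1: dominated by Opt7 (floor area 96≥83, lease 390≤438, dock doors 31≥10).
Opt2: not dominated.
Opt3: dominated by Opt8 (floor area 80≥68, lease 178≤237, dock doors 11≥11).
Opt4: not dominated (best floor area).
Opt5: dominated by Opt7 (floor area 96≥82, lease 390≤576, dock doors 31≥20).
Opt6: dominated by Opt1 (floor area 83≥41, lease 438≤484, dock doors 10≥5).
Opt7: not dominated (best dock doors).
Opt8: not dominated (best lease).
Pareto-optimal: Opt2, Opt4, Opt7, Opt8 → 4.

4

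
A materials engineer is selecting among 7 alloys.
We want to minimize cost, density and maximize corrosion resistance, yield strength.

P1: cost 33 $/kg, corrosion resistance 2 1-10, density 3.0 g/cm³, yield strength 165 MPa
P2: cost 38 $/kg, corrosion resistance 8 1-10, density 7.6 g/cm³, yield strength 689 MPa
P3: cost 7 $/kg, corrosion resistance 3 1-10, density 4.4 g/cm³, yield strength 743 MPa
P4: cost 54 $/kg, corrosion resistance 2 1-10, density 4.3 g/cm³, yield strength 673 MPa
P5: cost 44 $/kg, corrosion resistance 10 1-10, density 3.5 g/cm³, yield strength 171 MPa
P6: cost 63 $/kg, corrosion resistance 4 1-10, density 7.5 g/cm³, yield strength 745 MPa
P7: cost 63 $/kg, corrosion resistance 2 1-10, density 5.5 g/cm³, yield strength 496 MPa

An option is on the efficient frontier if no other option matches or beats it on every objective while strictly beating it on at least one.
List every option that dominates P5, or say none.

none

P1: worse on corrosion resistance (2 vs 10).
P2: worse on corrosion resistance (8 vs 10).
P3: worse on corrosion resistance (3 vs 10).
P4: worse on cost (54 vs 44).
P6: worse on cost (63 vs 44).
P7: worse on cost (63 vs 44).
No option dominates P5.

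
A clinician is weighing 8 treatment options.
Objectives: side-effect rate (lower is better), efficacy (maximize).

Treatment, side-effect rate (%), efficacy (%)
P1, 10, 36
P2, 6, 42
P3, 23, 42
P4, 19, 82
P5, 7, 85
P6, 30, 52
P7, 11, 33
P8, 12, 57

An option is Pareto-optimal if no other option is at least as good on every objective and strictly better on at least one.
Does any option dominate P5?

No

P1: worse on side-effect rate (10 vs 7).
P2: worse on efficacy (42 vs 85).
P3: worse on side-effect rate (23 vs 7).
P4: worse on side-effect rate (19 vs 7).
P6: worse on side-effect rate (30 vs 7).
P7: worse on side-effect rate (11 vs 7).
P8: worse on side-effect rate (12 vs 7).
No option is at least as good as P5 on every objective and strictly better on one.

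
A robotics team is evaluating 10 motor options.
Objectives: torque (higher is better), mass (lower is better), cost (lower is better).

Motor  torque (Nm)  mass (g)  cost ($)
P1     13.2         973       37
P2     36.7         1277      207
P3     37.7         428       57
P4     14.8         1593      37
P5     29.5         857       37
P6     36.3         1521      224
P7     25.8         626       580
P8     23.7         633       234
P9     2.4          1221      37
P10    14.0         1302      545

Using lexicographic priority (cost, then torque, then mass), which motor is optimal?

First minimize cost: best is 37, kept {P1, P4, P5, P9}.
Then maximize torque: best is 29.5, kept {P5}.

P5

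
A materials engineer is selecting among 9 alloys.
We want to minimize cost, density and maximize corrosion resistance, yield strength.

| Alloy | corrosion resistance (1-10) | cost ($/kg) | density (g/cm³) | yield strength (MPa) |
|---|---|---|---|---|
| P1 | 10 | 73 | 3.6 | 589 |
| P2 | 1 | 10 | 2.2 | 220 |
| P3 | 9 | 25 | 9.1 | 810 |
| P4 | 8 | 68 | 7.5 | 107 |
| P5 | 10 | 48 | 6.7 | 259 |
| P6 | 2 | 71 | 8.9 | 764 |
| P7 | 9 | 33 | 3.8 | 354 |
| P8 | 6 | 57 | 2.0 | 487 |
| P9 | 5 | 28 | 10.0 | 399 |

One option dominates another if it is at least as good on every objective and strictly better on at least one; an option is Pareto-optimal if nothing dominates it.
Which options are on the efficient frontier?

P1, P2, P3, P5, P6, P7, P8

P1: not dominated.
P2: not dominated (best cost).
P3: not dominated (best yield strength).
P4: dominated by P5 (corrosion resistance 10≥8, cost 48≤68, density 6.7≤7.5, yield strength 259≥107).
P5: not dominated.
P6: not dominated.
P7: not dominated.
P8: not dominated (best density).
P9: dominated by P3 (corrosion resistance 9≥5, cost 25≤28, density 9.1≤10.0, yield strength 810≥399).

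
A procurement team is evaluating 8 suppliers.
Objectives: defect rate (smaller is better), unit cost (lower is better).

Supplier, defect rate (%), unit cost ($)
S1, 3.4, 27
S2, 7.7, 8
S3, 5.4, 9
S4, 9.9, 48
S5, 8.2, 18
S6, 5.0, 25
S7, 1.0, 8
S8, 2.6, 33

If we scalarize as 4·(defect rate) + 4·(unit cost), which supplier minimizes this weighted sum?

S7

S1: 4·3.4 + 4·27 = 121.6
S2: 4·7.7 + 4·8 = 62.8
S3: 4·5.4 + 4·9 = 57.6
S4: 4·9.9 + 4·48 = 231.6
S5: 4·8.2 + 4·18 = 104.8
S6: 4·5.0 + 4·25 = 120.0
S7: 4·1.0 + 4·8 = 36.0
S8: 4·2.6 + 4·33 = 142.4
Lowest: S7 at 36.0.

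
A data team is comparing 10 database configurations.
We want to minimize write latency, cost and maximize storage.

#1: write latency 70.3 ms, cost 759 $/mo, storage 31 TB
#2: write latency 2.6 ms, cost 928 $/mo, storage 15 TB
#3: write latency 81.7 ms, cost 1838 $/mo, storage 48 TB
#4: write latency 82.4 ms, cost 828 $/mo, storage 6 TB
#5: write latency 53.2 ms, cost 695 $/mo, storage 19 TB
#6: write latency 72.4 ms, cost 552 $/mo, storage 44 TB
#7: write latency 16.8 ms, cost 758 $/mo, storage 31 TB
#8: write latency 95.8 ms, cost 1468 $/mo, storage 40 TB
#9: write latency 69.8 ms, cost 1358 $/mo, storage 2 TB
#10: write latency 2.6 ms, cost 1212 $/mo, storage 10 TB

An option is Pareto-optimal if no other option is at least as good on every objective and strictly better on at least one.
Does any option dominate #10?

#2 vs #10: write latency 2.6≤2.6, cost 928≤1212, storage 15≥10 — #2 is at least as good on every objective and strictly better on at least one, so #2 dominates #10.

Yes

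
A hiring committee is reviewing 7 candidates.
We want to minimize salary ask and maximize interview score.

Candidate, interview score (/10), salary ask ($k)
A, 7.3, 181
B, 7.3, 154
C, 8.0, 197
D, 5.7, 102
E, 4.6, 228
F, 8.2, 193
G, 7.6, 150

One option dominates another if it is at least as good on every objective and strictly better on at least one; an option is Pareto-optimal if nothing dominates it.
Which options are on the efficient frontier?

A: dominated by B (interview score 7.3≥7.3, salary ask 154≤181).
B: dominated by G (interview score 7.6≥7.3, salary ask 150≤154).
C: dominated by F (interview score 8.2≥8.0, salary ask 193≤197).
D: not dominated (best salary ask).
E: dominated by A (interview score 7.3≥4.6, salary ask 181≤228).
F: not dominated (best interview score).
G: not dominated.

D, F, G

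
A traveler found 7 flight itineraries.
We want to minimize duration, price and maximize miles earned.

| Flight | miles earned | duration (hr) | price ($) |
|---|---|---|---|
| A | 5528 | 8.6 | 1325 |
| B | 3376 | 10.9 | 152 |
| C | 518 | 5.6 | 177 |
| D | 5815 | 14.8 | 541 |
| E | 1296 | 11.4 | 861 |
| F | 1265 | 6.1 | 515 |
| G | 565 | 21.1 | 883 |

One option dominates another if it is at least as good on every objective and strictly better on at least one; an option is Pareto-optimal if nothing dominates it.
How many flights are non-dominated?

5

A: not dominated.
B: not dominated (best price).
C: not dominated (best duration).
D: not dominated (best miles earned).
E: dominated by B (miles earned 3376≥1296, duration 10.9≤11.4, price 152≤861).
F: not dominated.
G: dominated by B (miles earned 3376≥565, duration 10.9≤21.1, price 152≤883).
Pareto-optimal: A, B, C, D, F → 5.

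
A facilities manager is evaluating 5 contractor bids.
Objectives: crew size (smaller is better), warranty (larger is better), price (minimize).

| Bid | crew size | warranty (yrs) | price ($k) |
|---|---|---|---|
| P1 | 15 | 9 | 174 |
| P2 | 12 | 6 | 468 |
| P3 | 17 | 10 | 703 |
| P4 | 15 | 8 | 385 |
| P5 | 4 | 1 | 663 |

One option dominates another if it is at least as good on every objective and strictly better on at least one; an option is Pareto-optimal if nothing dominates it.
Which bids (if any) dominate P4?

P1: crew size 15≤15, warranty 9≥8, price 174≤385 — dominates P4.
Others (P2, P3, P5) are each worse than P4 on at least one objective.

P1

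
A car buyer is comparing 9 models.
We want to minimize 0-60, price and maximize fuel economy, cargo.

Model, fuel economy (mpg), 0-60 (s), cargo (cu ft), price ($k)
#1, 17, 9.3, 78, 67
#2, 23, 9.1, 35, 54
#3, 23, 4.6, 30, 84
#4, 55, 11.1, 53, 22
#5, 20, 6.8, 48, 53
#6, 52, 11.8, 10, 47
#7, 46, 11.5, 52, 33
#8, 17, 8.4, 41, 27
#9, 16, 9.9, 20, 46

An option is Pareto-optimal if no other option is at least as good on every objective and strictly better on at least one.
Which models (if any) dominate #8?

#1: worse on 0-60 (9.3 vs 8.4).
#2: worse on 0-60 (9.1 vs 8.4).
#3: worse on cargo (30 vs 41).
#4: worse on 0-60 (11.1 vs 8.4).
#5: worse on price (53 vs 27).
#6: worse on 0-60 (11.8 vs 8.4).
#7: worse on 0-60 (11.5 vs 8.4).
#9: worse on fuel economy (16 vs 17).
No option dominates #8.

none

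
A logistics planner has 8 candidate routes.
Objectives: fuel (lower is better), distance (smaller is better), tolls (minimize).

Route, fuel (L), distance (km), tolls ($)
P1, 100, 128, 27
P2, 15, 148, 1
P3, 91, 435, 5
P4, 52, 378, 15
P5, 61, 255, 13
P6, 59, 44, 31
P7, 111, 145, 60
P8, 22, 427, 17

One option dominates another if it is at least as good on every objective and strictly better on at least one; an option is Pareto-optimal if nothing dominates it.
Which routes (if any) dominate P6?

none

P1: worse on fuel (100 vs 59).
P2: worse on distance (148 vs 44).
P3: worse on fuel (91 vs 59).
P4: worse on distance (378 vs 44).
P5: worse on fuel (61 vs 59).
P7: worse on fuel (111 vs 59).
P8: worse on distance (427 vs 44).
No option dominates P6.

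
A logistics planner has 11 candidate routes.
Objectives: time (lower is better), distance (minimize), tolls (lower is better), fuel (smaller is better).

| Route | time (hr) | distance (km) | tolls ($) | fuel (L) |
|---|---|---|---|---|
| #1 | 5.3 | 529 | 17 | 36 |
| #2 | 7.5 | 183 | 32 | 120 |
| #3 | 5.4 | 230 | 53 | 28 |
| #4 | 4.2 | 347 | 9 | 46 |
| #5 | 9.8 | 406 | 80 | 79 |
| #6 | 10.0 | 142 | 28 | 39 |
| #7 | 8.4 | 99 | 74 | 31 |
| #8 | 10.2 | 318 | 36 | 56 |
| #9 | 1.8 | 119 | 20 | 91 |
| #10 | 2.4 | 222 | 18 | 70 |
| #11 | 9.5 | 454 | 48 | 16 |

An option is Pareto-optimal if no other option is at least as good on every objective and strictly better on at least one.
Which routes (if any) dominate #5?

#3: time 5.4≤9.8, distance 230≤406, tolls 53≤80, fuel 28≤79 — dominates #5.
#4: time 4.2≤9.8, distance 347≤406, tolls 9≤80, fuel 46≤79 — dominates #5.
#7: time 8.4≤9.8, distance 99≤406, tolls 74≤80, fuel 31≤79 — dominates #5.
#10: time 2.4≤9.8, distance 222≤406, tolls 18≤80, fuel 70≤79 — dominates #5.
Others (#1, #2, #6, #8, #9, #11) are each worse than #5 on at least one objective.

#3, #4, #7, #10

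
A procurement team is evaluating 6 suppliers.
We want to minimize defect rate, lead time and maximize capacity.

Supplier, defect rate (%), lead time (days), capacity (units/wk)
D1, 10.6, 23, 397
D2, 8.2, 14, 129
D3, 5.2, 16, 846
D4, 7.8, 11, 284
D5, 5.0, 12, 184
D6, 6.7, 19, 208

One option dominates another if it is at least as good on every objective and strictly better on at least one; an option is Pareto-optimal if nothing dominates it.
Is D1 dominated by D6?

D6 vs D1: D6 is worse on capacity (208 vs 397), so it does not dominate D1.

No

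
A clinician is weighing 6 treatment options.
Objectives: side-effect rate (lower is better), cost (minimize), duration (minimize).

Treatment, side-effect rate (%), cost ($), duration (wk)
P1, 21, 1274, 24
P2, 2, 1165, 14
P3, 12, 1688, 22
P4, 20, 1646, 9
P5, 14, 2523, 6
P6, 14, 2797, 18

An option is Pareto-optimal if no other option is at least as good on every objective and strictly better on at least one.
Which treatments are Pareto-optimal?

P1: dominated by P2 (side-effect rate 2≤21, cost 1165≤1274, duration 14≤24).
P2: not dominated (best side-effect rate).
P3: dominated by P2 (side-effect rate 2≤12, cost 1165≤1688, duration 14≤22).
P4: not dominated.
P5: not dominated (best duration).
P6: dominated by P2 (side-effect rate 2≤14, cost 1165≤2797, duration 14≤18).

P2, P4, P5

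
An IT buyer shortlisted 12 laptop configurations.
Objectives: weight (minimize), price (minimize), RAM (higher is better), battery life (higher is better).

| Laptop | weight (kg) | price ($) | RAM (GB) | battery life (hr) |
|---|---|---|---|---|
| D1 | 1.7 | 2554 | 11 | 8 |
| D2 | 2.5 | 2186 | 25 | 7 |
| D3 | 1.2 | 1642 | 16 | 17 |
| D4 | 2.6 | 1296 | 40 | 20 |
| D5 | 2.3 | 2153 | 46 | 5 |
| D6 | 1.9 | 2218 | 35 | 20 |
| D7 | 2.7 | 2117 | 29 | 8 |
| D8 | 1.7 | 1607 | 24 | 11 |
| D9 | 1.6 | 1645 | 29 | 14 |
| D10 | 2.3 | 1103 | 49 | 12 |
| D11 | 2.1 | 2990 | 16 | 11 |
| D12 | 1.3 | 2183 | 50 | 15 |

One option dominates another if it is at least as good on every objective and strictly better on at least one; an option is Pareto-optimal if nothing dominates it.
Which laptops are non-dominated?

D1: dominated by D3 (weight 1.2≤1.7, price 1642≤2554, RAM 16≥11, battery life 17≥8).
D2: dominated by D9 (weight 1.6≤2.5, price 1645≤2186, RAM 29≥25, battery life 14≥7).
D3: not dominated (best weight).
D4: not dominated.
D5: dominated by D10 (weight 2.3≤2.3, price 1103≤2153, RAM 49≥46, battery life 12≥5).
D6: not dominated.
D7: dominated by D4 (weight 2.6≤2.7, price 1296≤2117, RAM 40≥29, battery life 20≥8).
D8: not dominated.
D9: not dominated.
D10: not dominated (best price).
D11: dominated by D3 (weight 1.2≤2.1, price 1642≤2990, RAM 16≥16, battery life 17≥11).
D12: not dominated (best RAM).

D3, D4, D6, D8, D9, D10, D12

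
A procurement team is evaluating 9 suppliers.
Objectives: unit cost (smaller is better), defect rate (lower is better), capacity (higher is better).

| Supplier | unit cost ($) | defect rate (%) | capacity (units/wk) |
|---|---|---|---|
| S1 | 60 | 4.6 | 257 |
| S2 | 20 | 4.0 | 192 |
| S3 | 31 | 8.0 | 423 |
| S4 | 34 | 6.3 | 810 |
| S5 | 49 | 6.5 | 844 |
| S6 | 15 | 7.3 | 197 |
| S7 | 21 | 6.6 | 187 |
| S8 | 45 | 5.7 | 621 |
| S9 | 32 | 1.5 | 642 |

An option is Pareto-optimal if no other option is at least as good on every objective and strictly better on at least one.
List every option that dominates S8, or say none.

S9

S9: unit cost 32≤45, defect rate 1.5≤5.7, capacity 642≥621 — dominates S8.
Others (S1, S2, S3, S4, S5, S6, S7) are each worse than S8 on at least one objective.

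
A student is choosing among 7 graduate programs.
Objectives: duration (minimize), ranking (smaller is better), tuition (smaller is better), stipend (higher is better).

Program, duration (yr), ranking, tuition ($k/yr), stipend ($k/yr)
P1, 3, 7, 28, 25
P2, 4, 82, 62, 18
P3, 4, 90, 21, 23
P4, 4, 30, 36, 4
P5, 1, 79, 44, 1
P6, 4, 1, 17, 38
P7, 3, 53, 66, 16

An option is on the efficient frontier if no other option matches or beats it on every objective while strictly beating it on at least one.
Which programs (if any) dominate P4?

P1, P6

P1: duration 3≤4, ranking 7≤30, tuition 28≤36, stipend 25≥4 — dominates P4.
P6: duration 4≤4, ranking 1≤30, tuition 17≤36, stipend 38≥4 — dominates P4.
Others (P2, P3, P5, P7) are each worse than P4 on at least one objective.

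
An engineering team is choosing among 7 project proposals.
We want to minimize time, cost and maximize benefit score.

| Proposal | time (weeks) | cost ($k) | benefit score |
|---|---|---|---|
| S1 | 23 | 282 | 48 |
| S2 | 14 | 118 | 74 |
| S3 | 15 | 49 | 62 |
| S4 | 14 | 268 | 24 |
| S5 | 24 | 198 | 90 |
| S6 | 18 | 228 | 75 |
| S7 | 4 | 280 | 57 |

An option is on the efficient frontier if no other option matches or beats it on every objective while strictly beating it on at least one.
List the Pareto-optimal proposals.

S2, S3, S5, S6, S7

S1: dominated by S2 (time 14≤23, cost 118≤282, benefit score 74≥48).
S2: not dominated.
S3: not dominated (best cost).
S4: dominated by S2 (time 14≤14, cost 118≤268, benefit score 74≥24).
S5: not dominated (best benefit score).
S6: not dominated.
S7: not dominated (best time).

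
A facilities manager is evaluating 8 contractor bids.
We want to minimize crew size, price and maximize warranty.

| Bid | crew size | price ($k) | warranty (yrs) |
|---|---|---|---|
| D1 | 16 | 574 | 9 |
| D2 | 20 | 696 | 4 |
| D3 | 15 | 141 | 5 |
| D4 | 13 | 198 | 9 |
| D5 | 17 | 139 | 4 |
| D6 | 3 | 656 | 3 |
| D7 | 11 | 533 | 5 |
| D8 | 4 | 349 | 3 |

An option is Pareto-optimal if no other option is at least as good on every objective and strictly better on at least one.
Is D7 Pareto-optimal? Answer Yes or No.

Yes

D1: worse on crew size (16 vs 11).
D2: worse on crew size (20 vs 11).
D3: worse on crew size (15 vs 11).
D4: worse on crew size (13 vs 11).
D5: worse on crew size (17 vs 11).
D6: worse on price (656 vs 533).
D8: worse on warranty (3 vs 5).
No option is at least as good as D7 on every objective and strictly better on one.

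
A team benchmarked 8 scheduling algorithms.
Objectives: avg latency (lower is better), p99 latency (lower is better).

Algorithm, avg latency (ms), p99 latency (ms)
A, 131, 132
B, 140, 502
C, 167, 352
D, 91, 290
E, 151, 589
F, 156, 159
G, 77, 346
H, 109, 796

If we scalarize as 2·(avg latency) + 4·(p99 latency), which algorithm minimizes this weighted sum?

A

A: 2·131 + 4·132 = 790
B: 2·140 + 4·502 = 2288
C: 2·167 + 4·352 = 1742
D: 2·91 + 4·290 = 1342
E: 2·151 + 4·589 = 2658
F: 2·156 + 4·159 = 948
G: 2·77 + 4·346 = 1538
H: 2·109 + 4·796 = 3402
Lowest: A at 790.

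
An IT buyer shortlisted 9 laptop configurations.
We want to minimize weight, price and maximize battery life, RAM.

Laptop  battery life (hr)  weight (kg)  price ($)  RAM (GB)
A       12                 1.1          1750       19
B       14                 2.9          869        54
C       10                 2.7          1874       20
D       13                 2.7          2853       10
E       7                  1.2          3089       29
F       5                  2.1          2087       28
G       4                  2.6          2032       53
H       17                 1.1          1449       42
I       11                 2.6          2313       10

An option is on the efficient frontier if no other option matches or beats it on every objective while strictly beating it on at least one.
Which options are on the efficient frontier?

B, G, H

A: dominated by H (battery life 17≥12, weight 1.1≤1.1, price 1449≤1750, RAM 42≥19).
B: not dominated (best price).
C: dominated by H (battery life 17≥10, weight 1.1≤2.7, price 1449≤1874, RAM 42≥20).
D: dominated by H (battery life 17≥13, weight 1.1≤2.7, price 1449≤2853, RAM 42≥10).
E: dominated by H (battery life 17≥7, weight 1.1≤1.2, price 1449≤3089, RAM 42≥29).
F: dominated by H (battery life 17≥5, weight 1.1≤2.1, price 1449≤2087, RAM 42≥28).
G: not dominated.
H: not dominated (best battery life).
I: dominated by A (battery life 12≥11, weight 1.1≤2.6, price 1750≤2313, RAM 19≥10).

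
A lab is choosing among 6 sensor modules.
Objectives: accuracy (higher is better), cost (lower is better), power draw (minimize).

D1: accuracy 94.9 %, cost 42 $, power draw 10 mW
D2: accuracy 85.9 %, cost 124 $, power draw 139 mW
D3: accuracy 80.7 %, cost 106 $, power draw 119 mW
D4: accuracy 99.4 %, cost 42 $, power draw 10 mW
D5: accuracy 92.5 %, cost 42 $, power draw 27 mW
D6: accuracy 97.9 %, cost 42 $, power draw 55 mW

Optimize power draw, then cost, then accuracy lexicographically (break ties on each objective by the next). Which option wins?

D4

First minimize power draw: best is 10, kept {D1, D4}.
Then minimize cost: best is 42, kept {D1, D4}.
Then maximize accuracy: best is 99.4, kept {D4}.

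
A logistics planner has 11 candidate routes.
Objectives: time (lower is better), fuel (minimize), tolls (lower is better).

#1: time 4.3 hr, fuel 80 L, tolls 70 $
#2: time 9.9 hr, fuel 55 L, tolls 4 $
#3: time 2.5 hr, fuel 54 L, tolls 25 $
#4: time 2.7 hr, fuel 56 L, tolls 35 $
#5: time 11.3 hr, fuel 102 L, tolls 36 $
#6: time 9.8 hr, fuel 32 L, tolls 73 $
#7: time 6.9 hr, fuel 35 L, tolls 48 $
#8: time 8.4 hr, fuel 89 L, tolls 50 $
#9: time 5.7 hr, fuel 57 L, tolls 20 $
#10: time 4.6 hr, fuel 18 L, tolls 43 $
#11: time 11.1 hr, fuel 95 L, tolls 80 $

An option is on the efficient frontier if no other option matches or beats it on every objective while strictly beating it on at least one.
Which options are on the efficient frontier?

#2, #3, #9, #10

#1: dominated by #3 (time 2.5≤4.3, fuel 54≤80, tolls 25≤70).
#2: not dominated (best tolls).
#3: not dominated (best time).
#4: dominated by #3 (time 2.5≤2.7, fuel 54≤56, tolls 25≤35).
#5: dominated by #2 (time 9.9≤11.3, fuel 55≤102, tolls 4≤36).
#6: dominated by #10 (time 4.6≤9.8, fuel 18≤32, tolls 43≤73).
#7: dominated by #10 (time 4.6≤6.9, fuel 18≤35, tolls 43≤48).
#8: dominated by #3 (time 2.5≤8.4, fuel 54≤89, tolls 25≤50).
#9: not dominated.
#10: not dominated (best fuel).
#11: dominated by #1 (time 4.3≤11.1, fuel 80≤95, tolls 70≤80).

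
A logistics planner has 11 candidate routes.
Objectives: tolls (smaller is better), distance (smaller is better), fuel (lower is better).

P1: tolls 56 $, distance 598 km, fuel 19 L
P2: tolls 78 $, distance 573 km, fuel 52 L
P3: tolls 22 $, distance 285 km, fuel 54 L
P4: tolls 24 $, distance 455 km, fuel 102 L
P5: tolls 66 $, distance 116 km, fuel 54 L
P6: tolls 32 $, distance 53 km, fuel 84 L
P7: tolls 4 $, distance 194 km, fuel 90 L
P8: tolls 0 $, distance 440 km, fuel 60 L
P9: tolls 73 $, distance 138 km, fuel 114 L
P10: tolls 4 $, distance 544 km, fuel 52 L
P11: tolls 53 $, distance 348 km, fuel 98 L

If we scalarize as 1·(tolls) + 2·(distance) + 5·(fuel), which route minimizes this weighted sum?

P1: 1·56 + 2·598 + 5·19 = 1347
P2: 1·78 + 2·573 + 5·52 = 1484
P3: 1·22 + 2·285 + 5·54 = 862
P4: 1·24 + 2·455 + 5·102 = 1444
P5: 1·66 + 2·116 + 5·54 = 568
P6: 1·32 + 2·53 + 5·84 = 558
P7: 1·4 + 2·194 + 5·90 = 842
P8: 1·0 + 2·440 + 5·60 = 1180
P9: 1·73 + 2·138 + 5·114 = 919
P10: 1·4 + 2·544 + 5·52 = 1352
P11: 1·53 + 2·348 + 5·98 = 1239
Lowest: P6 at 558.

P6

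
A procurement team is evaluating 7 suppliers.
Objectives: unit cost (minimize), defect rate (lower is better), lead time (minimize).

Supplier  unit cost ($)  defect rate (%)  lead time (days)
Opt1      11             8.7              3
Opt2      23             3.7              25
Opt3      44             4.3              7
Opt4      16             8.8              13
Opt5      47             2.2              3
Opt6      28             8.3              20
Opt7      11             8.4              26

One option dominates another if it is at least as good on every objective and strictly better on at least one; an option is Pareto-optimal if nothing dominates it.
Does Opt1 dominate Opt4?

Yes

Opt1 vs Opt4: unit cost 11≤16, defect rate 8.7≤8.8, lead time 3≤13 — Opt1 is at least as good on every objective with at least one strict improvement.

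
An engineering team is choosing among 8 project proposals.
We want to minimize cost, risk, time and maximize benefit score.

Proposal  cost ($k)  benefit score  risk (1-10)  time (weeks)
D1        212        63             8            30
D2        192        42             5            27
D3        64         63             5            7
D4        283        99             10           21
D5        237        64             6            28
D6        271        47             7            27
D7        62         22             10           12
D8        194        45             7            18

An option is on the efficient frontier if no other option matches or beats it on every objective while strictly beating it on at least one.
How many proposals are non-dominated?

4

D1: dominated by D3 (cost 64≤212, benefit score 63≥63, risk 5≤8, time 7≤30).
D2: dominated by D3 (cost 64≤192, benefit score 63≥42, risk 5≤5, time 7≤27).
D3: not dominated (best time).
D4: not dominated (best benefit score).
D5: not dominated.
D6: dominated by D3 (cost 64≤271, benefit score 63≥47, risk 5≤7, time 7≤27).
D7: not dominated (best cost).
D8: dominated by D3 (cost 64≤194, benefit score 63≥45, risk 5≤7, time 7≤18).
Pareto-optimal: D3, D4, D5, D7 → 4.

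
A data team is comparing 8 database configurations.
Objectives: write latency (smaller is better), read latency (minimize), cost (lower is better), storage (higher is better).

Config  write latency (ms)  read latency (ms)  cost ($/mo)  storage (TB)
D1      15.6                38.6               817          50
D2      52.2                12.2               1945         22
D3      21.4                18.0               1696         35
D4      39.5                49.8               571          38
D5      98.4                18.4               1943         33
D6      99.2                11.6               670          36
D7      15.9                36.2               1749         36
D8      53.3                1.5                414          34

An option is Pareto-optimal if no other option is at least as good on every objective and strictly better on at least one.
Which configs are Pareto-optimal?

D1, D2, D3, D4, D6, D7, D8

D1: not dominated (best write latency).
D2: not dominated.
D3: not dominated.
D4: not dominated.
D5: dominated by D3 (write latency 21.4≤98.4, read latency 18.0≤18.4, cost 1696≤1943, storage 35≥33).
D6: not dominated.
D7: not dominated.
D8: not dominated (best read latency).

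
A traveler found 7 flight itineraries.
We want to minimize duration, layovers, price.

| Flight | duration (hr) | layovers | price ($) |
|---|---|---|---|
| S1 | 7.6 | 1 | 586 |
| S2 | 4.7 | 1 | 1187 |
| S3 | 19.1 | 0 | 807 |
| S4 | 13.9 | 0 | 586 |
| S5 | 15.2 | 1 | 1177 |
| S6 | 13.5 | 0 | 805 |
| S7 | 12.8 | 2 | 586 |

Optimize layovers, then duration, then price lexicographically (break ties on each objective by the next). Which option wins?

First minimize layovers: best is 0, kept {S3, S4, S6}.
Then minimize duration: best is 13.5, kept {S6}.

S6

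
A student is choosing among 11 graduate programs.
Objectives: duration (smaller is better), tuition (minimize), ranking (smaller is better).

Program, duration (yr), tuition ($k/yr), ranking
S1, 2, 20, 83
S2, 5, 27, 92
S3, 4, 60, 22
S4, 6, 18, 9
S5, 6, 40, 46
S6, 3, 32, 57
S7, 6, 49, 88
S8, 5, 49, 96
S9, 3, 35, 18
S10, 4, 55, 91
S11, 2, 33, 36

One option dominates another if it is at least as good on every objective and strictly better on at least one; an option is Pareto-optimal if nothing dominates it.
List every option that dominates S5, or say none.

S4: duration 6≤6, tuition 18≤40, ranking 9≤46 — dominates S5.
S9: duration 3≤6, tuition 35≤40, ranking 18≤46 — dominates S5.
S11: duration 2≤6, tuition 33≤40, ranking 36≤46 — dominates S5.
Others (S1, S2, S3, S6, S7, S8, S10) are each worse than S5 on at least one objective.

S4, S9, S11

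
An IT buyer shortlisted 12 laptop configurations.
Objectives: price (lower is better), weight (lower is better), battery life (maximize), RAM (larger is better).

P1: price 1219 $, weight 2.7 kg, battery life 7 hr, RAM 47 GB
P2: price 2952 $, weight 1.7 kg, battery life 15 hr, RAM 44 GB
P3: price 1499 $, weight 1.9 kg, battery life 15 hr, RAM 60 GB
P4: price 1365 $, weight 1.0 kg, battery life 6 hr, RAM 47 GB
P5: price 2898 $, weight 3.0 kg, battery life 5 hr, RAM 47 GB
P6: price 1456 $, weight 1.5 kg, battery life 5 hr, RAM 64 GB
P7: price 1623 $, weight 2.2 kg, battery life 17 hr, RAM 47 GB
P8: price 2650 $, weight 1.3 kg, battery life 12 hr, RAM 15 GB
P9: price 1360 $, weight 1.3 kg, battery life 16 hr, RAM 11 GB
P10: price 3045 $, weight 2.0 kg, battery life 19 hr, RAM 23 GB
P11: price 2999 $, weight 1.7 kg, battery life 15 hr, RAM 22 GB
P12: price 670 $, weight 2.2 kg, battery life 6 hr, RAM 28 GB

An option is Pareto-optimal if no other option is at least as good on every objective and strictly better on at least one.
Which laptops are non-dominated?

P1, P2, P3, P4, P6, P7, P8, P9, P10, P12

P1: not dominated.
P2: not dominated.
P3: not dominated.
P4: not dominated (best weight).
P5: dominated by P1 (price 1219≤2898, weight 2.7≤3.0, battery life 7≥5, RAM 47≥47).
P6: not dominated (best RAM).
P7: not dominated.
P8: not dominated.
P9: not dominated.
P10: not dominated (best battery life).
P11: dominated by P2 (price 2952≤2999, weight 1.7≤1.7, battery life 15≥15, RAM 44≥22).
P12: not dominated (best price).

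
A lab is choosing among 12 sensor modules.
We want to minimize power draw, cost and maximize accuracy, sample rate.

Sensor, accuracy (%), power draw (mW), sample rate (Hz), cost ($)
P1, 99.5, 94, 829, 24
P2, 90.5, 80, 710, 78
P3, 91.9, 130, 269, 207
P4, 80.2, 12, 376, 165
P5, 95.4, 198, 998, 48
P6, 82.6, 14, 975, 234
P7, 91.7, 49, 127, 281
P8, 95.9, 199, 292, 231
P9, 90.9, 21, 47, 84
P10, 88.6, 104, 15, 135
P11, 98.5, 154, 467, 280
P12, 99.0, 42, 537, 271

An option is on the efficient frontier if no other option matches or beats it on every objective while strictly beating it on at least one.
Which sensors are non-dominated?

P1, P2, P4, P5, P6, P9, P12

P1: not dominated (best accuracy).
P2: not dominated.
P3: dominated by P1 (accuracy 99.5≥91.9, power draw 94≤130, sample rate 829≥269, cost 24≤207).
P4: not dominated (best power draw).
P5: not dominated (best sample rate).
P6: not dominated.
P7: dominated by P12 (accuracy 99.0≥91.7, power draw 42≤49, sample rate 537≥127, cost 271≤281).
P8: dominated by P1 (accuracy 99.5≥95.9, power draw 94≤199, sample rate 829≥292, cost 24≤231).
P9: not dominated.
P10: dominated by P1 (accuracy 99.5≥88.6, power draw 94≤104, sample rate 829≥15, cost 24≤135).
P11: dominated by P1 (accuracy 99.5≥98.5, power draw 94≤154, sample rate 829≥467, cost 24≤280).
P12: not dominated.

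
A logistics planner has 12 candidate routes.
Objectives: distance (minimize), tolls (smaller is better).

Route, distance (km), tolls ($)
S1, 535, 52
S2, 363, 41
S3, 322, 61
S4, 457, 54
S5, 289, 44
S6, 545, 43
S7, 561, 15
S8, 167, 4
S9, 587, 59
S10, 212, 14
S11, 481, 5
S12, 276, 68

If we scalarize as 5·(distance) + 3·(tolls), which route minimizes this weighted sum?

S8

S1: 5·535 + 3·52 = 2831
S2: 5·363 + 3·41 = 1938
S3: 5·322 + 3·61 = 1793
S4: 5·457 + 3·54 = 2447
S5: 5·289 + 3·44 = 1577
S6: 5·545 + 3·43 = 2854
S7: 5·561 + 3·15 = 2850
S8: 5·167 + 3·4 = 847
S9: 5·587 + 3·59 = 3112
S10: 5·212 + 3·14 = 1102
S11: 5·481 + 3·5 = 2420
S12: 5·276 + 3·68 = 1584
Lowest: S8 at 847.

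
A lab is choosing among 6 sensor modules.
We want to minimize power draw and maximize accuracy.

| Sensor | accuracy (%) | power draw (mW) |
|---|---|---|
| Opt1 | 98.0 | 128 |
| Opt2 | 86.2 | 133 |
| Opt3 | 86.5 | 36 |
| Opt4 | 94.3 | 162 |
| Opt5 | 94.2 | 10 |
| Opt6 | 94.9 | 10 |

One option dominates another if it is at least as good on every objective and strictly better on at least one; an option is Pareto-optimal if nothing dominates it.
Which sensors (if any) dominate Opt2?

Opt1: accuracy 98.0≥86.2, power draw 128≤133 — dominates Opt2.
Opt3: accuracy 86.5≥86.2, power draw 36≤133 — dominates Opt2.
Opt5: accuracy 94.2≥86.2, power draw 10≤133 — dominates Opt2.
Opt6: accuracy 94.9≥86.2, power draw 10≤133 — dominates Opt2.
Others (Opt4) are each worse than Opt2 on at least one objective.

Opt1, Opt3, Opt5, Opt6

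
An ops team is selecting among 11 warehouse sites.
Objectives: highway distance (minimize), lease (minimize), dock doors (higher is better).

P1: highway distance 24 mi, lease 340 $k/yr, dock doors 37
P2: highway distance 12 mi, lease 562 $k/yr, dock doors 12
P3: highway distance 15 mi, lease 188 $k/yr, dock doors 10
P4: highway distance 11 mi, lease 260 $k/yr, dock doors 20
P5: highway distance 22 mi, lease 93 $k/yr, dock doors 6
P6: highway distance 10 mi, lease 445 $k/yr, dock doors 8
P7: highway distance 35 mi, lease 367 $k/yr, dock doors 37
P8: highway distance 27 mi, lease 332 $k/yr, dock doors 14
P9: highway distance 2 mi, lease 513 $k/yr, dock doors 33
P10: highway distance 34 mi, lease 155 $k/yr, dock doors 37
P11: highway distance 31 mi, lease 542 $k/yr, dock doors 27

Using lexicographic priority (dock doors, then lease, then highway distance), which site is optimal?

First maximize dock doors: best is 37, kept {P1, P7, P10}.
Then minimize lease: best is 155, kept {P10}.

P10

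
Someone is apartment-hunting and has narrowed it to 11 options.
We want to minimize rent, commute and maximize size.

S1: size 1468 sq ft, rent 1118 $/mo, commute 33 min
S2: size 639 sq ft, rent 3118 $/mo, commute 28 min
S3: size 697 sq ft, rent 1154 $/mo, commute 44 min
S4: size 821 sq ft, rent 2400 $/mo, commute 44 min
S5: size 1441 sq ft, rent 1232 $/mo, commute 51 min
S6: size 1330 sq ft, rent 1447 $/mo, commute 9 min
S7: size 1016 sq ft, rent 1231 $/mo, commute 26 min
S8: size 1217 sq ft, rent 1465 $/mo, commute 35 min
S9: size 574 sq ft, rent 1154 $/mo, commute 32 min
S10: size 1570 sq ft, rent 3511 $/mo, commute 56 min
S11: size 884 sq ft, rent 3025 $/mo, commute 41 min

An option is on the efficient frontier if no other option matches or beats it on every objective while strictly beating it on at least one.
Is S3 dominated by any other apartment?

Yes

S1 vs S3: size 1468≥697, rent 1118≤1154, commute 33≤44 — S1 is at least as good on every objective and strictly better on at least one, so S1 dominates S3.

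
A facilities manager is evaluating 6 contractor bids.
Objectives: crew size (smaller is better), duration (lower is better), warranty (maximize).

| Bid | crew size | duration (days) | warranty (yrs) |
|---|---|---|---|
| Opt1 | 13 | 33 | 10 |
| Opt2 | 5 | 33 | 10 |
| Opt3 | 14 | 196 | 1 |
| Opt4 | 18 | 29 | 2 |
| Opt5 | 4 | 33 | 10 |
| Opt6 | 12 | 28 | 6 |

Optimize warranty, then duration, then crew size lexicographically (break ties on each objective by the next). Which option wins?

Opt5

First maximize warranty: best is 10, kept {Opt1, Opt2, Opt5}.
Then minimize duration: best is 33, kept {Opt1, Opt2, Opt5}.
Then minimize crew size: best is 4, kept {Opt5}.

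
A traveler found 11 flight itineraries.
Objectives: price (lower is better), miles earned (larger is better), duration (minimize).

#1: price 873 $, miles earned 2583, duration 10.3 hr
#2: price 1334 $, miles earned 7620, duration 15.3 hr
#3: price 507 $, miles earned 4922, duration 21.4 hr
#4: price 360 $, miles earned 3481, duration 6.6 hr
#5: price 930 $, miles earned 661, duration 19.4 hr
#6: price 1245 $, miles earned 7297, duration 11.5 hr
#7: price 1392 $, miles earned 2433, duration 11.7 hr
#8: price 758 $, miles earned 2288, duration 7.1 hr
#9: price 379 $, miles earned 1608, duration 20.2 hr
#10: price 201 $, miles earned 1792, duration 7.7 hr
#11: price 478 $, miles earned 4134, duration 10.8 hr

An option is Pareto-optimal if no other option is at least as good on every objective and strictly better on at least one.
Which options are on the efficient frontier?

#1: dominated by #4 (price 360≤873, miles earned 3481≥2583, duration 6.6≤10.3).
#2: not dominated (best miles earned).
#3: not dominated.
#4: not dominated (best duration).
#5: dominated by #1 (price 873≤930, miles earned 2583≥661, duration 10.3≤19.4).
#6: not dominated.
#7: dominated by #1 (price 873≤1392, miles earned 2583≥2433, duration 10.3≤11.7).
#8: dominated by #4 (price 360≤758, miles earned 3481≥2288, duration 6.6≤7.1).
#9: dominated by #4 (price 360≤379, miles earned 3481≥1608, duration 6.6≤20.2).
#10: not dominated (best price).
#11: not dominated.

#2, #3, #4, #6, #10, #11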